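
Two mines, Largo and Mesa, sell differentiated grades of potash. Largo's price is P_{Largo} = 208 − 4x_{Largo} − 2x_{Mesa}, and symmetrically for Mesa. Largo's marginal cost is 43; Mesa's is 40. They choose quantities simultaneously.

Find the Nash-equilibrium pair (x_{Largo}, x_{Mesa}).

Mine Largo's profit: π = x_{Largo}(208 − 4x_{Largo} − 2x_{Mesa}) − 43x_{Largo}.
∂π/∂x_{Largo} = 165 − 8x_{Largo} − 2x_{Mesa} = 0 ⇒ x_{Largo} = 20.625 − 0.25x_{Mesa}.
Similarly x_{Mesa} = 21 − 0.25x_{Largo}.
Plugging x_{Mesa} into Largo's best response: x_{Largo} = 20.625 − 0.25(21 − 0.25x_{Largo}) ⇒ 0.9375x_{Largo} = 15.375, so x_{Largo} = 16.4.
Then x_{Mesa} = 21 − 0.25·16.4 = 16.9.

16.4, 16.9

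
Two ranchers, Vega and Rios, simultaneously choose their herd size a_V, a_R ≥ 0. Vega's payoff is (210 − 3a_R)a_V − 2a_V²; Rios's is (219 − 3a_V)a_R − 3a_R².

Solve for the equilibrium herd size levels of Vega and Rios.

40.2, 16.4

Expanding Vega's payoff: 210a_V − 3a_Ra_V − 2a_V².
∂π/∂a_V = 210 − 3a_R − 4a_V = 0, so a_V = 52.5 − 0.75a_R.
Likewise for Rios: a_R = 36.5 − 0.5a_V.
Plugging a_R into Vega's best response: a_V = 52.5 − 0.75(36.5 − 0.5a_V) ⇒ 0.625a_V = 25.125, so a_V = 40.2.
Then a_R = 36.5 − 0.5·40.2 = 16.4.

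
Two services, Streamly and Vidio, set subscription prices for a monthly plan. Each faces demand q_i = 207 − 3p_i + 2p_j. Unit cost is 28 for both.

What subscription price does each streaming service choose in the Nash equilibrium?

72.75

Streamly's profit: π = (p_{Streamly} − 28)(207 − 3p_{Streamly} + 2p_{Vidio}).
∂π/∂p_{Streamly} = 291 − 6p_{Streamly} + 2p_{Vidio} = 0 ⇒ p_{Streamly} = 48.5 + (1/3)p_{Vidio}.
By symmetry p_{Vidio} = p_{Streamly}; substituting into the reaction function, (2/3)p_{Streamly} = 48.5 and p_{Streamly} = 72.75.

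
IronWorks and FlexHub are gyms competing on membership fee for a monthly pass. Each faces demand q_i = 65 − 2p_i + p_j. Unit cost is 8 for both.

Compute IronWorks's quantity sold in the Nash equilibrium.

IronWorks's profit: π = (p_{IronWorks} − 8)(65 − 2p_{IronWorks} + p_{FlexHub}).
∂π/∂p_{IronWorks} = 81 − 4p_{IronWorks} + p_{FlexHub} = 0 ⇒ p_{IronWorks} = 20.25 + 0.25p_{FlexHub}.
The game is symmetric, so in equilibrium p_{FlexHub} = p_{IronWorks}: the reaction function gives 0.75p_{IronWorks} = 20.25, hence p_{IronWorks} = 27.
q_{IronWorks} = 65 − 2·27 + 27 = 38.

38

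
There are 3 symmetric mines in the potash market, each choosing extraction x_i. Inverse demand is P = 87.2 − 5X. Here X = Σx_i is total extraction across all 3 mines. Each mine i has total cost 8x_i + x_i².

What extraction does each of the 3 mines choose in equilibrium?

A representative mine's profit is π_i = x_i(87.2 − 5X) − 8x_i − x_i², with X = x_i + Σ_{j≠i} x_j.
First-order condition: 79.2 − 12x_i − 5Σ_{j≠i} x_j = 0.
With identical mines, set every x_j = x: then 79.2 − 12x − 10x = 0, i.e. x = 79.2/22 = 3.6.

3.6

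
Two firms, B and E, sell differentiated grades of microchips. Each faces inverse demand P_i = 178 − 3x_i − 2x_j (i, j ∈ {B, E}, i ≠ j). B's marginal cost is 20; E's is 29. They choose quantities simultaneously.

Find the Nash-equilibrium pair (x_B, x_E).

20.3125, 18.0625

Firm B's profit: π = x_B(178 − 3x_B − 2x_E) − 20x_B.
∂π/∂x_B = 158 − 6x_B − 2x_E = 0 ⇒ x_B = 79/3 − (1/3)x_E.
Similarly x_E = 149/6 − (1/3)x_B.
Plugging x_E into B's best response: x_B = 79/3 − (1/3)(149/6 − (1/3)x_B) ⇒ (8/9)x_B = 325/18, so x_B = 20.3125.
Then x_E = 149/6 − (1/3)·20.3125 = 18.0625.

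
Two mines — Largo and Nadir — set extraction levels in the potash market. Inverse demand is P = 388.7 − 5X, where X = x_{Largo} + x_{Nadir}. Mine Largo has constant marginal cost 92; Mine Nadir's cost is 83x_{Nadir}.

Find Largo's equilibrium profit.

Mine Largo's profit: π = x_{Largo}(388.7 − 5(x_{Largo} + x_{Nadir})) − 92x_{Largo}.
∂π/∂x_{Largo} = 296.7 − 10x_{Largo} − 5x_{Nadir} = 0, so x_{Largo} = 29.67 − 0.5x_{Nadir}.
By the same steps for Nadir: x_{Nadir} = 30.57 − 0.5x_{Largo}.
Plugging x_{Nadir} into Largo's best response: x_{Largo} = 29.67 − 0.5(30.57 − 0.5x_{Largo}) ⇒ 0.75x_{Largo} = 14.385, so x_{Largo} = 19.18.
Then x_{Nadir} = 30.57 − 0.5·19.18 = 20.98.
Price P = 388.7 − 5·40.16 = 187.9.
Largo's profit: (187.9 − 92)·19.18 = 1839.362.

1839.362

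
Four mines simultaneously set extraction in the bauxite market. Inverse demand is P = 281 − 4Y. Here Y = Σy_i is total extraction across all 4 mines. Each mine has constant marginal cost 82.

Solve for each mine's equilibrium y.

A representative mine's profit is π_i = y_i(281 − 4Y) − 82y_i, with Y = y_i + Σ_{j≠i} y_j.
First-order condition: 199 − 8y_i − 4Σ_{j≠i} y_j = 0.
Imposing symmetry (y_j = y for all j) turns Σ_{j≠i} y_j into 3y, so 199 = 20y and y = 9.95.

9.95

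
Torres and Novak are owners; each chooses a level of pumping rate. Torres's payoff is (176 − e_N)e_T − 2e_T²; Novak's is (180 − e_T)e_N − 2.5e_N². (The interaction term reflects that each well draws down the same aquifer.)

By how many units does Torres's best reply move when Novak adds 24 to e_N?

Expanding Torres's payoff: 176e_T − e_Ne_T − 2e_T².
∂π/∂e_T = 176 − e_N − 4e_T = 0, so e_T = 44 − 0.25e_N.
The reaction-function slope is −0.25, so a 24-unit rise in e_N moves e_T by −0.25 × 24 = −6. Torres's best response falls — the actions are strategic substitutes.

-6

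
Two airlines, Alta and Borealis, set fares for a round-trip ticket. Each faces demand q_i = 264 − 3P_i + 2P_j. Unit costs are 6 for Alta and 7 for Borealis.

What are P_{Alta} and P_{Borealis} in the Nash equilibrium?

Alta's profit: π = (P_{Alta} − 6)(264 − 3P_{Alta} + 2P_{Borealis}).
∂π/∂P_{Alta} = 282 − 6P_{Alta} + 2P_{Borealis} = 0 ⇒ P_{Alta} = 47 + (1/3)P_{Borealis}.
Similarly P_{Borealis} = 47.5 + (1/3)P_{Alta}.
Substituting the second reaction function into the first: P_{Alta} = 47 + (1/3)(47.5 + (1/3)P_{Alta}), which gives (8/9)P_{Alta} = 377/6 ⇒ P_{Alta} = 70.6875.
Then P_{Borealis} = 47.5 + (1/3)·70.6875 = 71.0625.

70.6875, 71.0625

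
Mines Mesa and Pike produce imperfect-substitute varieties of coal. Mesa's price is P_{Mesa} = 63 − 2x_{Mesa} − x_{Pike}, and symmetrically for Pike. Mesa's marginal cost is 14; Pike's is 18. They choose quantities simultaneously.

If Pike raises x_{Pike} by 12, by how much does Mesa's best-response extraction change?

-3

Mine Mesa's profit: π = x_{Mesa}(63 − 2x_{Mesa} − x_{Pike}) − 14x_{Mesa}.
∂π/∂x_{Mesa} = 49 − 4x_{Mesa} − x_{Pike} = 0 ⇒ x_{Mesa} = 12.25 − 0.25x_{Pike}.
The reaction-function slope is −0.25, so a 12-unit rise in x_{Pike} moves x_{Mesa} by −0.25 × 12 = −3. Mesa's best response falls — the actions are strategic substitutes.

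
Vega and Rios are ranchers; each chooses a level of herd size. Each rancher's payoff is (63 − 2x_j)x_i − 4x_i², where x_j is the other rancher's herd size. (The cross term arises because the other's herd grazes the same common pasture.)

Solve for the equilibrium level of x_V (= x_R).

Vega's payoff is (63 − 2x_R)x_V − 4x_V².
∂π/∂x_V = 63 − 2x_R − 8x_V = 0, so x_V = 7.875 − 0.25x_R.
By symmetry x_R = x_V; substituting into the reaction function, 1.25x_V = 7.875 and x_V = 6.3.

6.3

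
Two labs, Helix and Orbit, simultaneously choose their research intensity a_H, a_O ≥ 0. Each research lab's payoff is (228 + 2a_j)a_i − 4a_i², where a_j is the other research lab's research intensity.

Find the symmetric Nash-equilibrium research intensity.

38

Helix's payoff is (228 + 2a_O)a_H − 4a_H².
∂π/∂a_H = 228 + 2a_O − 8a_H = 0, so a_H = 28.5 + 0.25a_O.
The game is symmetric, so in equilibrium a_O = a_H: the reaction function gives 0.75a_H = 28.5, hence a_H = 38.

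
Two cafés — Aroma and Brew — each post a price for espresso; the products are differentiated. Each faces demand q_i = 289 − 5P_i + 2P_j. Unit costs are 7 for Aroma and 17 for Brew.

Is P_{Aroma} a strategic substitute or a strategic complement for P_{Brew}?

strategic complements

Aroma's profit: π = (P_{Aroma} − 7)(289 − 5P_{Aroma} + 2P_{Brew}).
∂π/∂P_{Aroma} = 324 − 10P_{Aroma} + 2P_{Brew} = 0 ⇒ P_{Aroma} = 32.4 + 0.2P_{Brew}.
The best-response slope dP_{Aroma}/dP_{Brew} = 0.2 > 0: the reaction function is upward-sloping, so the choices are strategic complements.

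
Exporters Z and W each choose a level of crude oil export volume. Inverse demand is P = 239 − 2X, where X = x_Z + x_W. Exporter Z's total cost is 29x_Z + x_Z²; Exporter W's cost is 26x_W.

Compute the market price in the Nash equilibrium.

111.8

Exporter Z's profit: π = x_Z(239 − 2(x_Z + x_W)) − 29x_Z − x_Z².
∂π/∂x_Z = 210 − 6x_Z − 2x_W = 0, so x_Z = 35 − (1/3)x_W.
For W: ∂π/∂x_W = 213 − 4x_W − 2x_Z = 0 ⇒ x_W = 53.25 − 0.5x_Z.
Solving the two reaction functions simultaneously: (1 − (−1/3)(−0.5))x_Z = 35 − (1/3)·53.25, so (5/6)x_Z = 17.25 and x_Z = 20.7.
Then x_W = 53.25 − 0.5·20.7 = 42.9.
Equilibrium price: P = 239 − 2·63.6 = 111.8.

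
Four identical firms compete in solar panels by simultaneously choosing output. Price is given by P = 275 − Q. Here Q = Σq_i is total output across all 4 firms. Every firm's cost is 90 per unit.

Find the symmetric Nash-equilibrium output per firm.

37

A representative firm's profit is π_i = q_i(275 − Q) − 90q_i, with Q = q_i + Σ_{j≠i} q_j.
First-order condition: 185 − 2q_i − Σ_{j≠i} q_j = 0.
Imposing symmetry (q_j = q for all j) turns Σ_{j≠i} q_j into 3q, so 185 = 5q and q = 37.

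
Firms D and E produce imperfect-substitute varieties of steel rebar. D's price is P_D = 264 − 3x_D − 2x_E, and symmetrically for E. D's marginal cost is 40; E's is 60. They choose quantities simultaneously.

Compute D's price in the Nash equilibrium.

127.75

Firm D's profit: π = x_D(264 − 3x_D − 2x_E) − 40x_D.
∂π/∂x_D = 224 − 6x_D − 2x_E = 0 ⇒ x_D = 112/3 − (1/3)x_E.
Similarly x_E = 34 − (1/3)x_D.
Solving the two reaction functions simultaneously: (1 − (−1/3)(−1/3))x_D = 112/3 − (1/3)·34, so (8/9)x_D = 26 and x_D = 29.25.
Then x_E = 34 − (1/3)·29.25 = 24.25.
P_D = 264 − 3·29.25 − 2·24.25 = 127.75.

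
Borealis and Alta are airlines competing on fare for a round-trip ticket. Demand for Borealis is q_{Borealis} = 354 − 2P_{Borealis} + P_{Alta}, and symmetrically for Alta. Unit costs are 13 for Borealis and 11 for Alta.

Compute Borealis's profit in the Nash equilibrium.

Borealis's profit: π = (P_{Borealis} − 13)(354 − 2P_{Borealis} + P_{Alta}).
∂π/∂P_{Borealis} = 380 − 4P_{Borealis} + P_{Alta} = 0 ⇒ P_{Borealis} = 95 + 0.25P_{Alta}.
Similarly P_{Alta} = 94 + 0.25P_{Borealis}.
Substituting the second reaction function into the first: P_{Borealis} = 95 + 0.25(94 + 0.25P_{Borealis}), which gives 0.9375P_{Borealis} = 118.5 ⇒ P_{Borealis} = 126.4.
Then P_{Alta} = 94 + 0.25·126.4 = 125.6.
q_{Borealis} = 354 − 2·126.4 + 125.6 = 226.8.
Profit = (126.4 − 13)·226.8 = 25719.12.

25719.12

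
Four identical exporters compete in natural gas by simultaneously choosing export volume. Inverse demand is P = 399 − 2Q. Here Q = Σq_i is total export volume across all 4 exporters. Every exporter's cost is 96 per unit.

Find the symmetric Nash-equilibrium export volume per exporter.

A representative exporter's profit is π_i = q_i(399 − 2Q) − 96q_i, with Q = q_i + Σ_{j≠i} q_j.
First-order condition: 303 − 4q_i − 2Σ_{j≠i} q_j = 0.
Imposing symmetry (q_j = q for all j) turns Σ_{j≠i} q_j into 3q, so 303 = 10q and q = 30.3.

30.3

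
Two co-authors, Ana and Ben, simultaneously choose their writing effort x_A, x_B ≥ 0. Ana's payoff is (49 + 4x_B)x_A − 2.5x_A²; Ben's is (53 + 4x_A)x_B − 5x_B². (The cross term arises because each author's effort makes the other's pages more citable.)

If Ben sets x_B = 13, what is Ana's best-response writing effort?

Expanding Ana's payoff: 49x_A + 4x_Bx_A − 2.5x_A².
∂π/∂x_A = 49 + 4x_B − 5x_A = 0, so x_A = 9.8 + 0.8x_B.
At x_B = 13: x_A = 9.8 + 0.8·13 = 20.2.

20.2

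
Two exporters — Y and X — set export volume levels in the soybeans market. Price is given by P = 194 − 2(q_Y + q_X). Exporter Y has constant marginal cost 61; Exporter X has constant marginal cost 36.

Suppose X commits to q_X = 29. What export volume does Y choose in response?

Exporter Y's profit: π = q_Y(194 − 2(q_Y + q_X)) − 61q_Y.
∂π/∂q_Y = 133 − 4q_Y − 2q_X = 0, so q_Y = 33.25 − 0.5q_X.
At q_X = 29: q_Y = 33.25 − 0.5·29 = 18.75.

18.75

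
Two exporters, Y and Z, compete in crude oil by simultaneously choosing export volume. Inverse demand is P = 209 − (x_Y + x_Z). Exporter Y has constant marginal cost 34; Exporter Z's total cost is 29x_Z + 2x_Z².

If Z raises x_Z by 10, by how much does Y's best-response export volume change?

-5

Exporter Y's profit: π = x_Y(209 − (x_Y + x_Z)) − 34x_Y.
∂π/∂x_Y = 175 − 2x_Y − x_Z = 0, so x_Y = 87.5 − 0.5x_Z.
The reaction-function slope is −0.5, so a 10-unit rise in x_Z moves x_Y by −0.5 × 10 = −5. Y's best response falls — the actions are strategic substitutes.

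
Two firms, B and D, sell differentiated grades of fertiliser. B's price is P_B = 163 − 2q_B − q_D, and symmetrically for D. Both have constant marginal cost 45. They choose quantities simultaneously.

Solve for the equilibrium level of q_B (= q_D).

23.6

Firm B's profit: π = q_B(163 − 2q_B − q_D) − 45q_B.
∂π/∂q_B = 118 − 4q_B − q_D = 0 ⇒ q_B = 29.5 − 0.25q_D.
By symmetry q_D = q_B; substituting into the reaction function, 1.25q_B = 29.5 and q_B = 23.6.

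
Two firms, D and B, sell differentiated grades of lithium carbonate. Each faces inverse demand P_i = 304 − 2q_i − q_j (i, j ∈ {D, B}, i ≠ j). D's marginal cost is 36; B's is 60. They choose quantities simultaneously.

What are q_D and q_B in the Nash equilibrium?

55.2, 47.2

Firm D's profit: π = q_D(304 − 2q_D − q_B) − 36q_D.
∂π/∂q_D = 268 − 4q_D − q_B = 0 ⇒ q_D = 67 − 0.25q_B.
Similarly q_B = 61 − 0.25q_D.
Substituting the second reaction function into the first: q_D = 67 − 0.25(61 − 0.25q_D), which gives 0.9375q_D = 51.75 ⇒ q_D = 55.2.
Then q_B = 61 − 0.25·55.2 = 47.2.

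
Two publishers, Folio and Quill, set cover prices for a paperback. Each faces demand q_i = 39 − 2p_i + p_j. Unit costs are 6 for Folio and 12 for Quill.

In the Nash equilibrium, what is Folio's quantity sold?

Folio's profit: π = (p_{Folio} − 6)(39 − 2p_{Folio} + p_{Quill}).
∂π/∂p_{Folio} = 51 − 4p_{Folio} + p_{Quill} = 0 ⇒ p_{Folio} = 12.75 + 0.25p_{Quill}.
Similarly p_{Quill} = 15.75 + 0.25p_{Folio}.
Plugging p_{Quill} into Folio's best response: p_{Folio} = 12.75 + 0.25(15.75 + 0.25p_{Folio}) ⇒ 0.9375p_{Folio} = 16.6875, so p_{Folio} = 17.8.
Then p_{Quill} = 15.75 + 0.25·17.8 = 20.2.
q_{Folio} = 39 − 2·17.8 + 20.2 = 23.6.

23.6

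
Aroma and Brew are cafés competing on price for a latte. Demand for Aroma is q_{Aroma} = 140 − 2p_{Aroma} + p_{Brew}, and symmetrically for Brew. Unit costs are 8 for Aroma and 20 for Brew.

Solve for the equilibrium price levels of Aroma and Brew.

Aroma's profit: π = (p_{Aroma} − 8)(140 − 2p_{Aroma} + p_{Brew}).
∂π/∂p_{Aroma} = 156 − 4p_{Aroma} + p_{Brew} = 0 ⇒ p_{Aroma} = 39 + 0.25p_{Brew}.
Similarly p_{Brew} = 45 + 0.25p_{Aroma}.
Solving the two reaction functions simultaneously: (1 − (0.25)(0.25))p_{Aroma} = 39 + 0.25·45, so 0.9375p_{Aroma} = 50.25 and p_{Aroma} = 53.6.
Then p_{Brew} = 45 + 0.25·53.6 = 58.4.

53.6, 58.4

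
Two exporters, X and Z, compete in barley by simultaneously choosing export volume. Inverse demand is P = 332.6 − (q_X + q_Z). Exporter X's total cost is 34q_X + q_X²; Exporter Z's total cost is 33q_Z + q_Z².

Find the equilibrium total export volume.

Exporter X's profit: π = q_X(332.6 − (q_X + q_Z)) − 34q_X − q_X².
∂π/∂q_X = 298.6 − 4q_X − q_Z = 0, so q_X = 74.65 − 0.25q_Z.
By the same steps for Z: q_Z = 74.9 − 0.25q_X.
Solving the two reaction functions simultaneously: (1 − (−0.25)(−0.25))q_X = 74.65 − 0.25·74.9, so 0.9375q_X = 55.925 and q_X = 4474/75.
Then q_Z = 74.9 − 0.25·(4474/75) = 4499/75.
Total export volume: 4474/75 + 4499/75 = 119.64.

119.64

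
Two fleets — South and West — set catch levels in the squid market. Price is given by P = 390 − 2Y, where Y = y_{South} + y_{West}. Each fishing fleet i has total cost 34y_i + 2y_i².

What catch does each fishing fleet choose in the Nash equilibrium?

Fishing fleet South's profit: π = y_{South}(390 − 2(y_{South} + y_{West})) − 34y_{South} − 2y_{South}².
∂π/∂y_{South} = 356 − 8y_{South} − 2y_{West} = 0, so y_{South} = 44.5 − 0.25y_{West}.
The game is symmetric, so in equilibrium y_{West} = y_{South}: the reaction function gives 1.25y_{South} = 44.5, hence y_{South} = 35.6.

35.6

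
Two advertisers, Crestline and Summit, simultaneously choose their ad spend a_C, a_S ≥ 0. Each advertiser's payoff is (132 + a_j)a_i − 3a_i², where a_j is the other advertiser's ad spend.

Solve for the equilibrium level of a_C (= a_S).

Crestline's payoff is (132 + a_S)a_C − 3a_C².
∂π/∂a_C = 132 + a_S − 6a_C = 0, so a_C = 22 + (1/6)a_S.
Setting a_C = a_S in the reaction function: a_C = 22 + (1/6)a_C, so a_C = 22 / (5/6) = 26.4.

26.4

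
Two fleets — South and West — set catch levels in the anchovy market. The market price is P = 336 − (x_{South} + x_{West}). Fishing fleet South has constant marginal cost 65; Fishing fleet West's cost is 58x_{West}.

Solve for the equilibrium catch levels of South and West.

Fishing fleet South's profit: π = x_{South}(336 − (x_{South} + x_{West})) − 65x_{South}.
∂π/∂x_{South} = 271 − 2x_{South} − x_{West} = 0, so x_{South} = 135.5 − 0.5x_{West}.
By the same steps for West: x_{West} = 139 − 0.5x_{South}.
Plugging x_{West} into South's best response: x_{South} = 135.5 − 0.5(139 − 0.5x_{South}) ⇒ 0.75x_{South} = 66, so x_{South} = 88.
Then x_{West} = 139 − 0.5·88 = 95.

88, 95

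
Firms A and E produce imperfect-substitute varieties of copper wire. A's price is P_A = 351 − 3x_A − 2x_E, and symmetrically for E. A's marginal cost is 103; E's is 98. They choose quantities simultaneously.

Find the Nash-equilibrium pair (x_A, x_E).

30.6875, 31.9375

Firm A's profit: π = x_A(351 − 3x_A − 2x_E) − 103x_A.
∂π/∂x_A = 248 − 6x_A − 2x_E = 0 ⇒ x_A = 124/3 − (1/3)x_E.
Similarly x_E = 253/6 − (1/3)x_A.
Plugging x_E into A's best response: x_A = 124/3 − (1/3)(253/6 − (1/3)x_A) ⇒ (8/9)x_A = 491/18, so x_A = 30.6875.
Then x_E = 253/6 − (1/3)·30.6875 = 31.9375.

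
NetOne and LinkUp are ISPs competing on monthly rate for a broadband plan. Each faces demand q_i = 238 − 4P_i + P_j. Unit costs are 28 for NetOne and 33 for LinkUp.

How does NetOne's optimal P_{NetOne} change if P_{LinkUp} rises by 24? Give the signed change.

NetOne's profit: π = (P_{NetOne} − 28)(238 − 4P_{NetOne} + P_{LinkUp}).
∂π/∂P_{NetOne} = 350 − 8P_{NetOne} + P_{LinkUp} = 0 ⇒ P_{NetOne} = 43.75 + 0.125P_{LinkUp}.
The reaction-function slope is 0.125, so a 24-unit rise in P_{LinkUp} moves P_{NetOne} by 0.125 × 24 = 3. NetOne's best response rises — the actions are strategic complements.

3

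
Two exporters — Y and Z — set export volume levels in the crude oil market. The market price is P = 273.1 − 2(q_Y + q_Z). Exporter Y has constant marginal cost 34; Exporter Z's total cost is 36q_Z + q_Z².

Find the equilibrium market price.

130.04

Exporter Y's profit: π = q_Y(273.1 − 2(q_Y + q_Z)) − 34q_Y.
∂π/∂q_Y = 239.1 − 4q_Y − 2q_Z = 0, so q_Y = 59.775 − 0.5q_Z.
For Z: ∂π/∂q_Z = 237.1 − 6q_Z − 2q_Y = 0 ⇒ q_Z = 2371/60 − (1/3)q_Y.
Solving the two reaction functions simultaneously: (1 − (−0.5)(−1/3))q_Y = 59.775 − 0.5·(2371/60), so (5/6)q_Y = 2401/60 and q_Y = 48.02.
Then q_Z = 2371/60 − (1/3)·48.02 = 23.51.
Equilibrium price: P = 273.1 − 2·71.53 = 130.04.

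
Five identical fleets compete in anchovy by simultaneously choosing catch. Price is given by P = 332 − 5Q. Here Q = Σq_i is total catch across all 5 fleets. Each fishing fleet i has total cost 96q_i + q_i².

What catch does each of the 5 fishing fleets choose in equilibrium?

7.375

A representative fishing fleet's profit is π_i = q_i(332 − 5Q) − 96q_i − q_i², with Q = q_i + Σ_{j≠i} q_j.
First-order condition: 236 − 12q_i − 5Σ_{j≠i} q_j = 0.
Imposing symmetry (q_j = q for all j) turns Σ_{j≠i} q_j into 4q, so 236 = 32q and q = 7.375.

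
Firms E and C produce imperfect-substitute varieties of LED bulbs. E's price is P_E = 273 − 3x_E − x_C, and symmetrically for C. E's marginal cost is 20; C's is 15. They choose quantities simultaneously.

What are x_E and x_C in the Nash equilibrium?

Firm E's profit: π = x_E(273 − 3x_E − x_C) − 20x_E.
∂π/∂x_E = 253 − 6x_E − x_C = 0 ⇒ x_E = 253/6 − (1/6)x_C.
Similarly x_C = 43 − (1/6)x_E.
Solving the two reaction functions simultaneously: (1 − (−1/6)(−1/6))x_E = 253/6 − (1/6)·43, so (35/36)x_E = 35 and x_E = 36.
Then x_C = 43 − (1/6)·36 = 37.

36, 37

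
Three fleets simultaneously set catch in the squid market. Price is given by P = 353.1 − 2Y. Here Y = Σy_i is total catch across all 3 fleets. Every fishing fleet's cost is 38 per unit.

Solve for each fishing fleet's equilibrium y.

39.3875

A representative fishing fleet's profit is π_i = y_i(353.1 − 2Y) − 38y_i, with Y = y_i + Σ_{j≠i} y_j.
First-order condition: 315.1 − 4y_i − 2Σ_{j≠i} y_j = 0.
In a symmetric equilibrium every fishing fleet chooses the same y, so Σ_{j≠i} y_j = 2y. The condition becomes 315.1 − 8y = 0, giving y = 315.1/8 = 39.3875.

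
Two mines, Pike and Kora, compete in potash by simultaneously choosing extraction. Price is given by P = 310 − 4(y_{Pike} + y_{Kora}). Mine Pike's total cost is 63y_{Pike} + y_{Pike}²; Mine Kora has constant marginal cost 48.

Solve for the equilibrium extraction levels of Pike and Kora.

Mine Pike's profit: π = y_{Pike}(310 − 4(y_{Pike} + y_{Kora})) − 63y_{Pike} − y_{Pike}².
∂π/∂y_{Pike} = 247 − 10y_{Pike} − 4y_{Kora} = 0, so y_{Pike} = 24.7 − 0.4y_{Kora}.
For Kora: ∂π/∂y_{Kora} = 262 − 8y_{Kora} − 4y_{Pike} = 0 ⇒ y_{Kora} = 32.75 − 0.5y_{Pike}.
Solving the two reaction functions simultaneously: (1 − (−0.4)(−0.5))y_{Pike} = 24.7 − 0.4·32.75, so 0.8y_{Pike} = 11.6 and y_{Pike} = 14.5.
Then y_{Kora} = 32.75 − 0.5·14.5 = 25.5.

14.5, 25.5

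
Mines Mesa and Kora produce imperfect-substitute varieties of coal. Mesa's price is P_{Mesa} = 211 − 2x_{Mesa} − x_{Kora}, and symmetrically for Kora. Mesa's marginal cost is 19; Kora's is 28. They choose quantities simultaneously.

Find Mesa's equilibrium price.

97

Mine Mesa's profit: π = x_{Mesa}(211 − 2x_{Mesa} − x_{Kora}) − 19x_{Mesa}.
∂π/∂x_{Mesa} = 192 − 4x_{Mesa} − x_{Kora} = 0 ⇒ x_{Mesa} = 48 − 0.25x_{Kora}.
Similarly x_{Kora} = 45.75 − 0.25x_{Mesa}.
Plugging x_{Kora} into Mesa's best response: x_{Mesa} = 48 − 0.25(45.75 − 0.25x_{Mesa}) ⇒ 0.9375x_{Mesa} = 36.5625, so x_{Mesa} = 39.
Then x_{Kora} = 45.75 − 0.25·39 = 36.
P_{Mesa} = 211 − 2·39 − 36 = 97.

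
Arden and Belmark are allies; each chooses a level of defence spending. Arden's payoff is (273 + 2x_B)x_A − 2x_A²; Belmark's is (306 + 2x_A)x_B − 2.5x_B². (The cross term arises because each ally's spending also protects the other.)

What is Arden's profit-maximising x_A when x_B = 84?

110.25

Expanding Arden's payoff: 273x_A + 2x_Bx_A − 2x_A².
∂π/∂x_A = 273 + 2x_B − 4x_A = 0, so x_A = 68.25 + 0.5x_B.
At x_B = 84: x_A = 68.25 + 0.5·84 = 110.25.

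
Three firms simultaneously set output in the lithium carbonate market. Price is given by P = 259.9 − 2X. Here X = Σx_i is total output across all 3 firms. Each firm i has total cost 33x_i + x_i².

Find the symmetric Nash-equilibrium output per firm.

22.69

A representative firm's profit is π_i = x_i(259.9 − 2X) − 33x_i − x_i², with X = x_i + Σ_{j≠i} x_j.
First-order condition: 226.9 − 6x_i − 2Σ_{j≠i} x_j = 0.
With identical firms, set every x_j = x: then 226.9 − 6x − 4x = 0, i.e. x = 226.9/10 = 22.69.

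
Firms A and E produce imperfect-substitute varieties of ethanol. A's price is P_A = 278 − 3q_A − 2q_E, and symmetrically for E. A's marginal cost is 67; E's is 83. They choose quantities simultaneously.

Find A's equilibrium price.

Firm A's profit: π = q_A(278 − 3q_A − 2q_E) − 67q_A.
∂π/∂q_A = 211 − 6q_A − 2q_E = 0 ⇒ q_A = 211/6 − (1/3)q_E.
Similarly q_E = 32.5 − (1/3)q_A.
Plugging q_E into A's best response: q_A = 211/6 − (1/3)(32.5 − (1/3)q_A) ⇒ (8/9)q_A = 73/3, so q_A = 27.375.
Then q_E = 32.5 − (1/3)·27.375 = 23.375.
P_A = 278 − 3·27.375 − 2·23.375 = 149.125.

149.125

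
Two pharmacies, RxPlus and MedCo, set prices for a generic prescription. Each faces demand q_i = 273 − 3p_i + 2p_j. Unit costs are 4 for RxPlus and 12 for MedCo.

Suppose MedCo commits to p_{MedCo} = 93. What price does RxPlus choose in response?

78.5

RxPlus's profit: π = (p_{RxPlus} − 4)(273 − 3p_{RxPlus} + 2p_{MedCo}).
∂π/∂p_{RxPlus} = 285 − 6p_{RxPlus} + 2p_{MedCo} = 0 ⇒ p_{RxPlus} = 47.5 + (1/3)p_{MedCo}.
At p_{MedCo} = 93: p_{RxPlus} = 47.5 + (1/3)·93 = 78.5.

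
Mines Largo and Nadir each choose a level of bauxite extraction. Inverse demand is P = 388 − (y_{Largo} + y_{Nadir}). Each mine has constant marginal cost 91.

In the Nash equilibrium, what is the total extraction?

198

Mine Largo's profit: π = y_{Largo}(388 − (y_{Largo} + y_{Nadir})) − 91y_{Largo}.
∂π/∂y_{Largo} = 297 − 2y_{Largo} − y_{Nadir} = 0, so y_{Largo} = 148.5 − 0.5y_{Nadir}.
By symmetry y_{Nadir} = y_{Largo}; substituting into the reaction function, 1.5y_{Largo} = 148.5 and y_{Largo} = 99.
Total extraction: 99 + 99 = 198.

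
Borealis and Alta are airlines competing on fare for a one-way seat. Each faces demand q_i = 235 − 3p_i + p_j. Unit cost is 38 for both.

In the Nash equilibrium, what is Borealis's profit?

Borealis's profit: π = (p_{Borealis} − 38)(235 − 3p_{Borealis} + p_{Alta}).
∂π/∂p_{Borealis} = 349 − 6p_{Borealis} + p_{Alta} = 0 ⇒ p_{Borealis} = 349/6 + (1/6)p_{Alta}.
By symmetry p_{Alta} = p_{Borealis}; substituting into the reaction function, (5/6)p_{Borealis} = 349/6 and p_{Borealis} = 69.8.
q_{Borealis} = 235 − 3·69.8 + 69.8 = 95.4.
Profit = (69.8 − 38)·95.4 = 3033.72.

3033.72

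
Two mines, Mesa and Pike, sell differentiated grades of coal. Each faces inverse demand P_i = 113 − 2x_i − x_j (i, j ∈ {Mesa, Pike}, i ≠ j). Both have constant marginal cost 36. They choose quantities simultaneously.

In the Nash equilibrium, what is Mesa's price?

66.8

Mine Mesa's profit: π = x_{Mesa}(113 − 2x_{Mesa} − x_{Pike}) − 36x_{Mesa}.
∂π/∂x_{Mesa} = 77 − 4x_{Mesa} − x_{Pike} = 0 ⇒ x_{Mesa} = 19.25 − 0.25x_{Pike}.
By symmetry x_{Pike} = x_{Mesa}; substituting into the reaction function, 1.25x_{Mesa} = 19.25 and x_{Mesa} = 15.4.
P_{Mesa} = 113 − 2·15.4 − 15.4 = 66.8.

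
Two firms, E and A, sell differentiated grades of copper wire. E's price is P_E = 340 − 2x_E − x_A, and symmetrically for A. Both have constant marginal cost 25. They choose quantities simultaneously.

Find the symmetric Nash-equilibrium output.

63

Firm E's profit: π = x_E(340 − 2x_E − x_A) − 25x_E.
∂π/∂x_E = 315 − 4x_E − x_A = 0 ⇒ x_E = 78.75 − 0.25x_A.
By symmetry x_A = x_E; substituting into the reaction function, 1.25x_E = 78.75 and x_E = 63.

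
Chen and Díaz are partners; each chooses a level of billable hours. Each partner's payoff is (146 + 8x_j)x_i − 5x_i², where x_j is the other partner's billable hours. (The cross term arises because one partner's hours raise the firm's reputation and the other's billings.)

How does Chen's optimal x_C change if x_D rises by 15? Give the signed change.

12

Chen's payoff is (146 + 8x_D)x_C − 5x_C².
∂π/∂x_C = 146 + 8x_D − 10x_C = 0, so x_C = 14.6 + 0.8x_D.
The reaction-function slope is 0.8, so a 15-unit rise in x_D moves x_C by 0.8 × 15 = 12. Chen's best response rises — the actions are strategic complements.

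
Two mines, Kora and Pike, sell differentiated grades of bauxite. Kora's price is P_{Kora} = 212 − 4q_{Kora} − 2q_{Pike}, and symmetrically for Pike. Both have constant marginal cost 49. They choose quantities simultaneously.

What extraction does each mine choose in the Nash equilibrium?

16.3

Mine Kora's profit: π = q_{Kora}(212 − 4q_{Kora} − 2q_{Pike}) − 49q_{Kora}.
∂π/∂q_{Kora} = 163 − 8q_{Kora} − 2q_{Pike} = 0 ⇒ q_{Kora} = 20.375 − 0.25q_{Pike}.
The game is symmetric, so in equilibrium q_{Pike} = q_{Kora}: the reaction function gives 1.25q_{Kora} = 20.375, hence q_{Kora} = 16.3.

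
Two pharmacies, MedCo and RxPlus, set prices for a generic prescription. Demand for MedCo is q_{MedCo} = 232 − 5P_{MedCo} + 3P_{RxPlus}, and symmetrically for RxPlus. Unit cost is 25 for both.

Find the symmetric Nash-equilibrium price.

51

MedCo's profit: π = (P_{MedCo} − 25)(232 − 5P_{MedCo} + 3P_{RxPlus}).
∂π/∂P_{MedCo} = 357 − 10P_{MedCo} + 3P_{RxPlus} = 0 ⇒ P_{MedCo} = 35.7 + 0.3P_{RxPlus}.
By symmetry P_{RxPlus} = P_{MedCo}; substituting into the reaction function, 0.7P_{MedCo} = 35.7 and P_{MedCo} = 51.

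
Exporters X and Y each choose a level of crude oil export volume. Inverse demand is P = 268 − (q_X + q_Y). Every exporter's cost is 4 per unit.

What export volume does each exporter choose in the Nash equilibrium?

88

Exporter X's profit: π = q_X(268 − (q_X + q_Y)) − 4q_X.
∂π/∂q_X = 264 − 2q_X − q_Y = 0, so q_X = 132 − 0.5q_Y.
Setting q_X = q_Y in the reaction function: q_X = 132 − 0.5q_X, so q_X = 132 / 1.5 = 88.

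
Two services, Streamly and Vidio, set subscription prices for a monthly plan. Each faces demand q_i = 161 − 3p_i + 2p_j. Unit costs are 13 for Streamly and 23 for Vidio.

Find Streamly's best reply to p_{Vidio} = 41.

Streamly's profit: π = (p_{Streamly} − 13)(161 − 3p_{Streamly} + 2p_{Vidio}).
∂π/∂p_{Streamly} = 200 − 6p_{Streamly} + 2p_{Vidio} = 0 ⇒ p_{Streamly} = 100/3 + (1/3)p_{Vidio}.
At p_{Vidio} = 41: p_{Streamly} = 100/3 + (1/3)·41 = 47.

47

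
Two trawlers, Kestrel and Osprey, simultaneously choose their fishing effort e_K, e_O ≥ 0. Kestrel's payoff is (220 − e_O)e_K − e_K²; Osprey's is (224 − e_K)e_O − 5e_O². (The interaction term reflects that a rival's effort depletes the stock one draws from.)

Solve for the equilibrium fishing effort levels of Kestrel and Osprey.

104, 12

Expanding Kestrel's payoff: 220e_K − e_Oe_K − e_K².
∂π/∂e_K = 220 − e_O − 2e_K = 0, so e_K = 110 − 0.5e_O.
Likewise for Osprey: e_O = 22.4 − 0.1e_K.
Substituting the second reaction function into the first: e_K = 110 − 0.5(22.4 − 0.1e_K), which gives 0.95e_K = 98.8 ⇒ e_K = 104.
Then e_O = 22.4 − 0.1·104 = 12.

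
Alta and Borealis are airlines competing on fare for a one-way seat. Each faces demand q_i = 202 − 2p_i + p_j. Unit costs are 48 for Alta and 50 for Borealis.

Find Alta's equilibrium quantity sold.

Alta's profit: π = (p_{Alta} − 48)(202 − 2p_{Alta} + p_{Borealis}).
∂π/∂p_{Alta} = 298 − 4p_{Alta} + p_{Borealis} = 0 ⇒ p_{Alta} = 74.5 + 0.25p_{Borealis}.
Similarly p_{Borealis} = 75.5 + 0.25p_{Alta}.
Substituting the second reaction function into the first: p_{Alta} = 74.5 + 0.25(75.5 + 0.25p_{Alta}), which gives 0.9375p_{Alta} = 93.375 ⇒ p_{Alta} = 99.6.
Then p_{Borealis} = 75.5 + 0.25·99.6 = 100.4.
q_{Alta} = 202 − 2·99.6 + 100.4 = 103.2.

103.2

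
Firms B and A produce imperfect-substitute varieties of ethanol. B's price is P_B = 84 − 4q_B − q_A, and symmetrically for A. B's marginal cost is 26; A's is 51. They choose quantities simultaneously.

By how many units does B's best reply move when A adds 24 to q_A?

Firm B's profit: π = q_B(84 − 4q_B − q_A) − 26q_B.
∂π/∂q_B = 58 − 8q_B − q_A = 0 ⇒ q_B = 7.25 − 0.125q_A.
The reaction-function slope is −0.125, so a 24-unit rise in q_A moves q_B by −0.125 × 24 = −3. B's best response falls — the actions are strategic substitutes.

-3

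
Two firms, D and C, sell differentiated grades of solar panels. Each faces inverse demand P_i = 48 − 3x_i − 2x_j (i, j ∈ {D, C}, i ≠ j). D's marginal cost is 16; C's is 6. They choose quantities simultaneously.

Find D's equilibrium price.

26.125

Firm D's profit: π = x_D(48 − 3x_D − 2x_C) − 16x_D.
∂π/∂x_D = 32 − 6x_D − 2x_C = 0 ⇒ x_D = 16/3 − (1/3)x_C.
Similarly x_C = 7 − (1/3)x_D.
Plugging x_C into D's best response: x_D = 16/3 − (1/3)(7 − (1/3)x_D) ⇒ (8/9)x_D = 3, so x_D = 3.375.
Then x_C = 7 − (1/3)·3.375 = 5.875.
P_D = 48 − 3·3.375 − 2·5.875 = 26.125.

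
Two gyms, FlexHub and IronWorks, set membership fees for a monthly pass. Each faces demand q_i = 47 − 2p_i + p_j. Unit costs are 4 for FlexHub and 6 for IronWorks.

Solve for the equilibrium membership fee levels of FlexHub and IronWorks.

FlexHub's profit: π = (p_{FlexHub} − 4)(47 − 2p_{FlexHub} + p_{IronWorks}).
∂π/∂p_{FlexHub} = 55 − 4p_{FlexHub} + p_{IronWorks} = 0 ⇒ p_{FlexHub} = 13.75 + 0.25p_{IronWorks}.
Similarly p_{IronWorks} = 14.75 + 0.25p_{FlexHub}.
Substituting the second reaction function into the first: p_{FlexHub} = 13.75 + 0.25(14.75 + 0.25p_{FlexHub}), which gives 0.9375p_{FlexHub} = 17.4375 ⇒ p_{FlexHub} = 18.6.
Then p_{IronWorks} = 14.75 + 0.25·18.6 = 19.4.

18.6, 19.4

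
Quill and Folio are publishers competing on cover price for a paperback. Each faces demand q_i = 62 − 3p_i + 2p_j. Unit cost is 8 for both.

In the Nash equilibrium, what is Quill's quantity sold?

Quill's profit: π = (p_{Quill} − 8)(62 − 3p_{Quill} + 2p_{Folio}).
∂π/∂p_{Quill} = 86 − 6p_{Quill} + 2p_{Folio} = 0 ⇒ p_{Quill} = 43/3 + (1/3)p_{Folio}.
Setting p_{Quill} = p_{Folio} in the reaction function: p_{Quill} = 43/3 + (1/3)p_{Quill}, so p_{Quill} = (43/3) / (2/3) = 21.5.
q_{Quill} = 62 − 3·21.5 + 2·21.5 = 40.5.

40.5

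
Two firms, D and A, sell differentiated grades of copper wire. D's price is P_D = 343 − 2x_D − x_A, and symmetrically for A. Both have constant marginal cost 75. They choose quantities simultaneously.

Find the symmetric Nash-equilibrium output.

Firm D's profit: π = x_D(343 − 2x_D − x_A) − 75x_D.
∂π/∂x_D = 268 − 4x_D − x_A = 0 ⇒ x_D = 67 − 0.25x_A.
Setting x_D = x_A in the reaction function: x_D = 67 − 0.25x_D, so x_D = 67 / 1.25 = 53.6.

53.6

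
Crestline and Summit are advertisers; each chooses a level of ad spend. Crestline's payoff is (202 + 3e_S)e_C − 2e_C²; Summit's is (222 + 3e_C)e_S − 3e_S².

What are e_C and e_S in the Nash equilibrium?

Expanding Crestline's payoff: 202e_C + 3e_Se_C − 2e_C².
∂π/∂e_C = 202 + 3e_S − 4e_C = 0, so e_C = 50.5 + 0.75e_S.
Likewise for Summit: e_S = 37 + 0.5e_C.
Substituting the second reaction function into the first: e_C = 50.5 + 0.75(37 + 0.5e_C), which gives 0.625e_C = 78.25 ⇒ e_C = 125.2.
Then e_S = 37 + 0.5·125.2 = 99.6.

125.2, 99.6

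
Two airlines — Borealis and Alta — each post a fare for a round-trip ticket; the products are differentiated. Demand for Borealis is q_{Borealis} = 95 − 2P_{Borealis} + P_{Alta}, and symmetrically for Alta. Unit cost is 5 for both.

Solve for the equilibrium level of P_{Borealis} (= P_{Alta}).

Borealis's profit: π = (P_{Borealis} − 5)(95 − 2P_{Borealis} + P_{Alta}).
∂π/∂P_{Borealis} = 105 − 4P_{Borealis} + P_{Alta} = 0 ⇒ P_{Borealis} = 26.25 + 0.25P_{Alta}.
The game is symmetric, so in equilibrium P_{Alta} = P_{Borealis}: the reaction function gives 0.75P_{Borealis} = 26.25, hence P_{Borealis} = 35.

35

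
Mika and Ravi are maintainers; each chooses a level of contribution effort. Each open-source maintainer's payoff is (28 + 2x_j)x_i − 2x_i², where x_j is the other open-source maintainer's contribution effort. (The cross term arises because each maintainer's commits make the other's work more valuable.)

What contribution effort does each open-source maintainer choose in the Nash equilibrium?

14

Mika's payoff is (28 + 2x_R)x_M − 2x_M².
∂π/∂x_M = 28 + 2x_R − 4x_M = 0, so x_M = 7 + 0.5x_R.
Setting x_M = x_R in the reaction function: x_M = 7 + 0.5x_M, so x_M = 7 / 0.5 = 14.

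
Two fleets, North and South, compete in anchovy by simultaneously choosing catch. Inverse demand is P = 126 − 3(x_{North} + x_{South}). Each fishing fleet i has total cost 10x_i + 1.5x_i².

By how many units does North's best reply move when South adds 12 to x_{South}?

Fishing fleet North's profit: π = x_{North}(126 − 3(x_{North} + x_{South})) − 10x_{North} − 1.5x_{North}².
∂π/∂x_{North} = 116 − 9x_{North} − 3x_{South} = 0, so x_{North} = 116/9 − (1/3)x_{South}.
The reaction-function slope is −1/3, so a 12-unit rise in x_{South} moves x_{North} by −1/3 × 12 = −4. North's best response falls — the actions are strategic substitutes.

-4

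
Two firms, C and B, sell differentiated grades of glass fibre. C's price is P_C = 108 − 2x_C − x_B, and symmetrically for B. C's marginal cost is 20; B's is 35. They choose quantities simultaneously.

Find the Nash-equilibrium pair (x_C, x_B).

Firm C's profit: π = x_C(108 − 2x_C − x_B) − 20x_C.
∂π/∂x_C = 88 − 4x_C − x_B = 0 ⇒ x_C = 22 − 0.25x_B.
Similarly x_B = 18.25 − 0.25x_C.
Substituting the second reaction function into the first: x_C = 22 − 0.25(18.25 − 0.25x_C), which gives 0.9375x_C = 17.4375 ⇒ x_C = 18.6.
Then x_B = 18.25 − 0.25·18.6 = 13.6.

18.6, 13.6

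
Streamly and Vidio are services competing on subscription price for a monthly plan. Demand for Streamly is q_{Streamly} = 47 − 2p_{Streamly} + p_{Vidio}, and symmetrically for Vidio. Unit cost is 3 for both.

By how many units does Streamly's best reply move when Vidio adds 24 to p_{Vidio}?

Streamly's profit: π = (p_{Streamly} − 3)(47 − 2p_{Streamly} + p_{Vidio}).
∂π/∂p_{Streamly} = 53 − 4p_{Streamly} + p_{Vidio} = 0 ⇒ p_{Streamly} = 13.25 + 0.25p_{Vidio}.
The reaction-function slope is 0.25, so a 24-unit rise in p_{Vidio} moves p_{Streamly} by 0.25 × 24 = 6. Streamly's best response rises — the actions are strategic complements.

6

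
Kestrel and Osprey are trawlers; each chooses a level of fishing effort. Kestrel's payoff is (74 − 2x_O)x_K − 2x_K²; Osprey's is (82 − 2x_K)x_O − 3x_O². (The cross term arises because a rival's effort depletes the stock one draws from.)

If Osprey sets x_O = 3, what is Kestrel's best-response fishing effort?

Expanding Kestrel's payoff: 74x_K − 2x_Ox_K − 2x_K².
∂π/∂x_K = 74 − 2x_O − 4x_K = 0, so x_K = 18.5 − 0.5x_O.
At x_O = 3: x_K = 18.5 − 0.5·3 = 17.

17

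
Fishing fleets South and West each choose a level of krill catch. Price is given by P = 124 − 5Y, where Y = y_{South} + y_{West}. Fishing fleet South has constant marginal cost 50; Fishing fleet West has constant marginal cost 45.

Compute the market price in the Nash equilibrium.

Fishing fleet South's profit: π = y_{South}(124 − 5(y_{South} + y_{West})) − 50y_{South}.
∂π/∂y_{South} = 74 − 10y_{South} − 5y_{West} = 0, so y_{South} = 7.4 − 0.5y_{West}.
By the same steps for West: y_{West} = 7.9 − 0.5y_{South}.
Plugging y_{West} into South's best response: y_{South} = 7.4 − 0.5(7.9 − 0.5y_{South}) ⇒ 0.75y_{South} = 3.45, so y_{South} = 4.6.
Then y_{West} = 7.9 − 0.5·4.6 = 5.6.
Equilibrium price: P = 124 − 5·10.2 = 73.

73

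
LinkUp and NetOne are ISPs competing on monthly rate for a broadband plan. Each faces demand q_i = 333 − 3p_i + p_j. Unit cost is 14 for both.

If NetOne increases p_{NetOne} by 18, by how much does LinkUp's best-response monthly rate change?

3

LinkUp's profit: π = (p_{LinkUp} − 14)(333 − 3p_{LinkUp} + p_{NetOne}).
∂π/∂p_{LinkUp} = 375 − 6p_{LinkUp} + p_{NetOne} = 0 ⇒ p_{LinkUp} = 62.5 + (1/6)p_{NetOne}.
The reaction-function slope is 1/6, so an 18-unit rise in p_{NetOne} moves p_{LinkUp} by 1/6 × 18 = 3. LinkUp's best response rises — the actions are strategic complements.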